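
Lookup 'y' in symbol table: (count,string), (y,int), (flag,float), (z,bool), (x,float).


Lookup 'y' → type int


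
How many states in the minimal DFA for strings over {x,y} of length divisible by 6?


Track length mod 6: states 0..5, accept at 0
Minimal DFA: 6 states


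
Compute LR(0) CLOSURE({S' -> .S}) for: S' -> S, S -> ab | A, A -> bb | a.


Start: S' -> .S
For each item with dot before a nonterminal B, add B -> .γ for every B-production
Closure: [S' -> .S, S -> .ab, S -> .A, A -> .bb, A -> .a]


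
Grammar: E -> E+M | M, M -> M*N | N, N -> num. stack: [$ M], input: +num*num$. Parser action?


lookahead ∉ {*} so M won't extend; reduce E -> M
Action: reduce (E -> M)


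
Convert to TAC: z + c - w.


Break into single-operator statements:
t1 = z + c
t2 = t1 - w


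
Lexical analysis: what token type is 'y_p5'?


Pattern: letter/underscore followed by alphanumerics, not a keyword
Type: IDENTIFIER


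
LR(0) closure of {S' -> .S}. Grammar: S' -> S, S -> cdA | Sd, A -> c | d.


Start: S' -> .S
For each item with dot before a nonterminal B, add B -> .γ for every B-production
Closure: [S' -> .S, S -> .cdA, S -> .Sd]


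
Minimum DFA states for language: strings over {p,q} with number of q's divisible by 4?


Track (count of q) mod 4: states 0..3, accept at 0
Minimal DFA: 4 states


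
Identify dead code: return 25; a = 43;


statement follows a return and is unreachable
Dead: 'a = 43'


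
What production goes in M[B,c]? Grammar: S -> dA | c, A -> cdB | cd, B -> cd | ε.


For [B, c]: 'c' ∈ FIRST(cd)
Entry: B -> cd


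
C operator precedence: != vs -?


'-' is additive (level 9); '!=' is equality (level 6)
Higher level binds tighter
'-' has higher precedence than '!='


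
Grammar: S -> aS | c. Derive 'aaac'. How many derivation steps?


Derivation: S => aS => aaS => aaaS => aaac
Steps: 4


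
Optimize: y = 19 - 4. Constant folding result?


19 - 4 = 15 at compile time
Optimized: y = 15


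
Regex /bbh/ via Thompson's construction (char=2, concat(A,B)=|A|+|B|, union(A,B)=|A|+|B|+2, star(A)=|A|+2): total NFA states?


Syntax tree has 3 char leaf(s), 0 union(s), 0 star(s)
chars contribute 3×2 = 6; each union adds +2; each star adds +2
Total: 6 + 0 + 0 = 6 states


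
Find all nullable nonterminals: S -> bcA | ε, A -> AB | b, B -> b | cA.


A nonterminal is nullable iff some alternative derives ε (directly, or every symbol in it is nullable)
Nullable: {S}


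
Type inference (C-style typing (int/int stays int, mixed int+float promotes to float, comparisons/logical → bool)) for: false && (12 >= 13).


Operand types: bool && bool
Rule: logical operators take bool operands and yield bool
Result type: bool


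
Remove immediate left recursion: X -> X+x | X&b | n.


Left-recursive alternatives: X+x, X&b; non-recursive: n
Introduce X': X -> nX', X' -> +xX' | &bX' | ε


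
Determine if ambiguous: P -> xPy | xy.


balanced x^n…y^n: each string has a unique parse
Unambiguous


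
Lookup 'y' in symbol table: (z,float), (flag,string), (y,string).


Lookup 'y' → type string


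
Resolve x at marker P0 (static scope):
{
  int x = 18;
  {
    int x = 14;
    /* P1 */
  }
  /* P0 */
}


x declared in the same block as P0
x = 18


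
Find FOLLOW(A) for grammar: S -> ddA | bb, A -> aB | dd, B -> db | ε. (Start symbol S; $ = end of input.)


$ ∈ FOLLOW(S). For each A -> αBβ: add FIRST(β)\{ε} to FOLLOW(B); if β nullable, add FOLLOW(A).
FOLLOW(A) = {$}


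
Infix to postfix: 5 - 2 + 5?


Left to right (same or higher precedence on left)
Postfix: 5 2 - 5 +


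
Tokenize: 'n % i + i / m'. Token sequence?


Scan left to right, longest-match per lexeme
Tokens: ID(n), OP(%), ID(i), OP(+), ID(i), OP(/), ID(m)


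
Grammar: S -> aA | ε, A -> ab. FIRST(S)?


Per alternative of S: FIRST(aA) = {a}; FIRST(ε) = {ε}
FIRST(S) = {a, ε}


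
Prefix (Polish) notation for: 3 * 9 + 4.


left-to-right (same/higher precedence on left): tree is (+ (* 3 9) 4)
Prefix: + * 3 9 4


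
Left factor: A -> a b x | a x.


Common prefix: 'a'
Factored: A -> a A', A' -> b x | x


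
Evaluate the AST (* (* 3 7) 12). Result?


Evaluate inner: (* 3 7) = 21
Evaluate root: (* 21 12) = 252
Result: 252


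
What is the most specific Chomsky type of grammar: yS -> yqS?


LHS has context (more than one symbol) and |LHS| ≤ |RHS|
Classification: Type 1 (Context-Sensitive)


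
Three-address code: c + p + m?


Break into single-operator statements:
t1 = c + p
t2 = t1 + m


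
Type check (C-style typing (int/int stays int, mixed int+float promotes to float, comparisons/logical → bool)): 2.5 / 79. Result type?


Operand types: float / int
Rule: mixed int/float promotes to float; int/int stays int
Result type: float


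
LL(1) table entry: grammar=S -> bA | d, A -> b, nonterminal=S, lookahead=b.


For [S, b]: 'b' ∈ FIRST(bA)
Entry: S -> bA


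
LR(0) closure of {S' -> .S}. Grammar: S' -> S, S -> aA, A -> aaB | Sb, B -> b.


Start: S' -> .S
For each item with dot before a nonterminal B, add B -> .γ for every B-production
Closure: [S' -> .S, S -> .aA]


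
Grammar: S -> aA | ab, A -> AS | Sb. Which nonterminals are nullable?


A nonterminal is nullable iff some alternative derives ε (directly, or every symbol in it is nullable)
Nullable: {}


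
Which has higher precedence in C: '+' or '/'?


'/' is multiplicative (level 10); '+' is additive (level 9)
Higher level binds tighter
'/' has higher precedence than '+'


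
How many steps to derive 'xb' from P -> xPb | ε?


Derivation: P => xPb => xb
Steps: 2


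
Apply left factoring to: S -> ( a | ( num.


Common prefix: '('
Factored: S -> ( S', S' -> a | num


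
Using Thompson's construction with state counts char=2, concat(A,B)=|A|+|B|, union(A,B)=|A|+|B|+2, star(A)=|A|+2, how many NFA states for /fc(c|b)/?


Syntax tree has 4 char leaf(s), 1 union(s), 0 star(s)
chars contribute 4×2 = 8; each union adds +2; each star adds +2
Total: 8 + 2 + 0 = 10 states


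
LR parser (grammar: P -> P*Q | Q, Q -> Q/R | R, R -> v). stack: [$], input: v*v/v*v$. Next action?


no handle on stack; shift 'v'
Action: shift


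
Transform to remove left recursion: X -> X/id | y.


Left-recursive alternatives: X/id; non-recursive: y
Introduce X': X -> yX', X' -> /idX' | ε


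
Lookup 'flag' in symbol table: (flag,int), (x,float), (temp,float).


Lookup 'flag' → type int


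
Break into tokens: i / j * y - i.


Scan left to right, longest-match per lexeme
Tokens: ID(i), OP(/), ID(j), OP(*), ID(y), OP(-), ID(i)


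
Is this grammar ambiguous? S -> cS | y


right-linear, alternatives start with distinct terminals 'c' vs 'y': unique leftmost derivation
Unambiguous


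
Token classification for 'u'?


Pattern: letter/underscore followed by alphanumerics, not a keyword
Type: IDENTIFIER


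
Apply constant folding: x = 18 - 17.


18 - 17 = 1 at compile time
Optimized: x = 1


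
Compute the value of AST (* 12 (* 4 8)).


Evaluate inner: (* 4 8) = 32
Evaluate root: (* 12 32) = 384
Result: 384


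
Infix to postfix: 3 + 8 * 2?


* has higher precedence, evaluate 8*2 first
Postfix: 3 8 2 * +


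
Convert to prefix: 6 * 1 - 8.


left-to-right (same/higher precedence on left): tree is (- (* 6 1) 8)
Prefix: - * 6 1 8


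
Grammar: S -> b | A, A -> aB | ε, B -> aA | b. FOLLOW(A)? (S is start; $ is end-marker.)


$ ∈ FOLLOW(S). For each A -> αBβ: add FIRST(β)\{ε} to FOLLOW(B); if β nullable, add FOLLOW(A).
FOLLOW(A) = {$}


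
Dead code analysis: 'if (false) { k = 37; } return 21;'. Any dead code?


condition is constant false, so the whole block is unreachable
Dead: 'if (false) { k = 37; }'


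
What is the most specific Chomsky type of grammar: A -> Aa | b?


Left-linear: every RHS is a terminal or one nonterminal followed by a terminal
Classification: Type 3 (Regular)


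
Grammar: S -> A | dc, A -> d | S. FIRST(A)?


Per alternative of A: FIRST(d) = {d}; FIRST(S) = {d}
FIRST(A) = {d}


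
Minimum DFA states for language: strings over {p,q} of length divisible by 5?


Track length mod 5: states 0..4, accept at 0
Minimal DFA: 5 states


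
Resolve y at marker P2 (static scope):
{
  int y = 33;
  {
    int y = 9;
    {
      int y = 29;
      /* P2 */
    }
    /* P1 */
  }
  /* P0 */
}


y declared in the same block as P2
y = 29


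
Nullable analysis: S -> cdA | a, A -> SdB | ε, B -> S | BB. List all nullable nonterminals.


A nonterminal is nullable iff some alternative derives ε (directly, or every symbol in it is nullable)
Nullable: {A}


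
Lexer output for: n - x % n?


Scan left to right, longest-match per lexeme
Tokens: ID(n), OP(-), ID(x), OP(%), ID(n)


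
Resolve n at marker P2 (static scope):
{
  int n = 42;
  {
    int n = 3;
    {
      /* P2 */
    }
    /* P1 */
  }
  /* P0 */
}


P2's block does not declare n; resolves to the enclosing declaration at depth 1
n = 3


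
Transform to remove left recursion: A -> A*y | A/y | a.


Left-recursive alternatives: A*y, A/y; non-recursive: a
Introduce A': A -> aA', A' -> *yA' | /yA' | ε


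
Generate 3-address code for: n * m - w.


Break into single-operator statements:
t1 = n * m
t2 = t1 - w


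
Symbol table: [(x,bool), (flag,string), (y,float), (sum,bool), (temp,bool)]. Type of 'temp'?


Lookup 'temp' → type bool


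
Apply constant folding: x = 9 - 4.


9 - 4 = 5 at compile time
Optimized: x = 5


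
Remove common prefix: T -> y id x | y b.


Common prefix: 'y'
Factored: T -> y T', T' -> id x | b


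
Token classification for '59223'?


Pattern: digits only
Type: INTEGER_LITERAL


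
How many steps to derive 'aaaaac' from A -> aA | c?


Derivation: A => aA => aaA => aaaA => aaaaA => aaaaaA => aaaaac
Steps: 6


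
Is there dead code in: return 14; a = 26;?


statement follows a return and is unreachable
Dead: 'a = 26'


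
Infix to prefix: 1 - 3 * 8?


'*' binds tighter: tree is (- 1 (* 3 8))
Prefix: - 1 * 3 8


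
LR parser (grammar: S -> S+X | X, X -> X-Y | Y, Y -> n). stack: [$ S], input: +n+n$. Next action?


shift '+' to continue S -> S+X
Action: shift


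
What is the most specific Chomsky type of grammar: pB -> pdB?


LHS has context (more than one symbol) and |LHS| ≤ |RHS|
Classification: Type 1 (Context-Sensitive)


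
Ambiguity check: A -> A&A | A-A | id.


'id&id-id' has two parse trees (no precedence encoded between & and -)
Ambiguous


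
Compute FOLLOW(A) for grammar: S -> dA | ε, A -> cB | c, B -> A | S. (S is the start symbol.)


$ ∈ FOLLOW(S). For each A -> αBβ: add FIRST(β)\{ε} to FOLLOW(B); if β nullable, add FOLLOW(A).
FOLLOW(A) = {$}


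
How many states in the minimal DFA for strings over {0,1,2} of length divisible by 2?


Track length mod 2: states 0..1, accept at 0
Minimal DFA: 2 states


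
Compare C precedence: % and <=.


'%' is multiplicative (level 10); '<=' is relational (level 7)
Higher level binds tighter
'%' has higher precedence than '<='


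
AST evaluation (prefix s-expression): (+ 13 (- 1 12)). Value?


Evaluate inner: (- 1 12) = -11
Evaluate root: (+ 13 -11) = 2
Result: 2


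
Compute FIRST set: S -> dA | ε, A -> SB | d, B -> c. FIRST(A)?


Per alternative of A: FIRST(SB) = {c, d}; FIRST(d) = {d}
FIRST(A) = {c, d}


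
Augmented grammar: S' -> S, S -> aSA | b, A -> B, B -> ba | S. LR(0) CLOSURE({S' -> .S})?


Start: S' -> .S
For each item with dot before a nonterminal B, add B -> .γ for every B-production
Closure: [S' -> .S, S -> .aSA, S -> .b]


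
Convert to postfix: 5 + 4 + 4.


Left to right (same or higher precedence on left)
Postfix: 5 4 + 4 +


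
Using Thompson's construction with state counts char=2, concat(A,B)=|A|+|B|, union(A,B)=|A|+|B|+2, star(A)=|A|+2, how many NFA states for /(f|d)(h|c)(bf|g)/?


Syntax tree has 7 char leaf(s), 3 union(s), 0 star(s)
chars contribute 7×2 = 14; each union adds +2; each star adds +2
Total: 14 + 6 + 0 = 20 states


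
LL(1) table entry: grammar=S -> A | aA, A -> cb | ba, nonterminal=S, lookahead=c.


For [S, c]: 'c' ∈ FIRST(A)
Entry: S -> A


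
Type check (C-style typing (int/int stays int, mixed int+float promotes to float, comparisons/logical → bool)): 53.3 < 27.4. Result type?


Operand types: float < float
Rule: comparison yields bool
Result type: bool


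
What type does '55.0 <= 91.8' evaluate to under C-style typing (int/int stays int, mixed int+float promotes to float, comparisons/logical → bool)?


Operand types: float <= float
Rule: comparison yields bool
Result type: bool


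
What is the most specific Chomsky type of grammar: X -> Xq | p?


Left-linear: every RHS is a terminal or one nonterminal followed by a terminal
Classification: Type 3 (Regular)


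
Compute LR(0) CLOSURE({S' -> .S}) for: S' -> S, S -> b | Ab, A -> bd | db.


Start: S' -> .S
For each item with dot before a nonterminal B, add B -> .γ for every B-production
Closure: [S' -> .S, S -> .b, S -> .Ab, A -> .bd, A -> .db]


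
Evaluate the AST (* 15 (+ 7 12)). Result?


Evaluate inner: (+ 7 12) = 19
Evaluate root: (* 15 19) = 285
Result: 285


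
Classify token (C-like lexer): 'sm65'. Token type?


Pattern: letter/underscore followed by alphanumerics, not a keyword
Type: IDENTIFIER


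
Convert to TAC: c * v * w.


Break into single-operator statements:
t1 = c * v
t2 = t1 * w


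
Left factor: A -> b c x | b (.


Common prefix: 'b'
Factored: A -> b A', A' -> c x | (


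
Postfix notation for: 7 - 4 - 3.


Left to right (same or higher precedence on left)
Postfix: 7 4 - 3 -


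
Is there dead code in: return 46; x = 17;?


statement follows a return and is unreachable
Dead: 'x = 17'


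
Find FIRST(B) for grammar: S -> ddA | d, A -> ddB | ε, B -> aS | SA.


Per alternative of B: FIRST(aS) = {a}; FIRST(SA) = {d}
FIRST(B) = {a, d}


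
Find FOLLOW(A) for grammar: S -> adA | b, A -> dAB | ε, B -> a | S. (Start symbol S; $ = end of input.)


$ ∈ FOLLOW(S). For each A -> αBβ: add FIRST(β)\{ε} to FOLLOW(B); if β nullable, add FOLLOW(A).
FOLLOW(A) = {$, a, b}


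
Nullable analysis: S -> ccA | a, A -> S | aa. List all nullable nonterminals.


A nonterminal is nullable iff some alternative derives ε (directly, or every symbol in it is nullable)
Nullable: {}


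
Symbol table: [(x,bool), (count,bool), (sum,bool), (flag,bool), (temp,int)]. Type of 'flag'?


Lookup 'flag' → type bool


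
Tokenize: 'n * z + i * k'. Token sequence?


Scan left to right, longest-match per lexeme
Tokens: ID(n), OP(*), ID(z), OP(+), ID(i), OP(*), ID(k)


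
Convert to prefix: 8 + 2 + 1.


left-to-right (same/higher precedence on left): tree is (+ (+ 8 2) 1)
Prefix: + + 8 2 1


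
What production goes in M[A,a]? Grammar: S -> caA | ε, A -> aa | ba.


For [A, a]: 'a' ∈ FIRST(aa)
Entry: A -> aa


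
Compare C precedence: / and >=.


'/' is multiplicative (level 10); '>=' is relational (level 7)
Higher level binds tighter
'/' has higher precedence than '>='


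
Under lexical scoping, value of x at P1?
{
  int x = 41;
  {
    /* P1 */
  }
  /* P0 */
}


P1's block does not declare x; resolves to the enclosing declaration at depth 0
x = 41


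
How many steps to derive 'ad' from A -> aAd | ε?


Derivation: A => aAd => ad
Steps: 2


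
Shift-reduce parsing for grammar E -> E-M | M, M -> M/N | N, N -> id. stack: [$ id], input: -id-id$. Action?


'id' on top is the handle for N -> id
Action: reduce (N -> id)


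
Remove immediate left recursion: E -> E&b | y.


Left-recursive alternatives: E&b; non-recursive: y
Introduce E': E -> yE', E' -> &bE' | ε


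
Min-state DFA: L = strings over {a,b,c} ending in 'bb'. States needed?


Track the longest suffix of input matching a prefix of 'bb': 3 classes (prefixes of length 0..2)
Minimal DFA: 3 states


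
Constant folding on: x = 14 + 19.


14 + 19 = 33 at compile time
Optimized: x = 33


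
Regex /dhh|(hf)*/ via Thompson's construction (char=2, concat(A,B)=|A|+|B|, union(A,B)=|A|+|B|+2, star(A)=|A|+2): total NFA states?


Syntax tree has 5 char leaf(s), 1 union(s), 1 star(s)
chars contribute 5×2 = 10; each union adds +2; each star adds +2
Total: 10 + 2 + 2 = 14 states


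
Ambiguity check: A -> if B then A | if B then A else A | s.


dangling else: 'if B then if B then s else s' parses two ways
Ambiguous


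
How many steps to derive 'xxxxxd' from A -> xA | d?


Derivation: A => xA => xxA => xxxA => xxxxA => xxxxxA => xxxxxd
Steps: 6


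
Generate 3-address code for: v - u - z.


Break into single-operator statements:
t1 = v - u
t2 = t1 - z


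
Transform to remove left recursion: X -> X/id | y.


Left-recursive alternatives: X/id; non-recursive: y
Introduce X': X -> yX', X' -> /idX' | ε


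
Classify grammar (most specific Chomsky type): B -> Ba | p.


Left-linear: every RHS is a terminal or one nonterminal followed by a terminal
Classification: Type 3 (Regular)


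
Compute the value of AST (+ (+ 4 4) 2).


Evaluate inner: (+ 4 4) = 8
Evaluate root: (+ 8 2) = 10
Result: 10


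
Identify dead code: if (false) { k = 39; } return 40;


condition is constant false, so the whole block is unreachable
Dead: 'if (false) { k = 39; }'


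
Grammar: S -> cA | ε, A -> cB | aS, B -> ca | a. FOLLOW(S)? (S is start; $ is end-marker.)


$ ∈ FOLLOW(S). For each A -> αBβ: add FIRST(β)\{ε} to FOLLOW(B); if β nullable, add FOLLOW(A).
FOLLOW(S) = {$}


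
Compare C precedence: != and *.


'*' is multiplicative (level 10); '!=' is equality (level 6)
Higher level binds tighter
'*' has higher precedence than '!='


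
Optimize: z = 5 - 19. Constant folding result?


5 - 19 = -14 at compile time
Optimized: z = -14


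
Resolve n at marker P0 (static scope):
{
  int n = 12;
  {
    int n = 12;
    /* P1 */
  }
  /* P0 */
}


n declared in the same block as P0
n = 12


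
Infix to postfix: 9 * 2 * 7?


Left to right (same or higher precedence on left)
Postfix: 9 2 * 7 *


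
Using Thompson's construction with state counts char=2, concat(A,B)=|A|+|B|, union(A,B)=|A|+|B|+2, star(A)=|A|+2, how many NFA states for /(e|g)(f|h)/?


Syntax tree has 4 char leaf(s), 2 union(s), 0 star(s)
chars contribute 4×2 = 8; each union adds +2; each star adds +2
Total: 8 + 4 + 0 = 12 states


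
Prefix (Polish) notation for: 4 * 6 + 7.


left-to-right (same/higher precedence on left): tree is (+ (* 4 6) 7)
Prefix: + * 4 6 7


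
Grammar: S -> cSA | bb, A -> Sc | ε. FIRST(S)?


Per alternative of S: FIRST(cSA) = {c}; FIRST(bb) = {b}
FIRST(S) = {b, c}


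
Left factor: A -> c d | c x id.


Common prefix: 'c'
Factored: A -> c A', A' -> d | x id


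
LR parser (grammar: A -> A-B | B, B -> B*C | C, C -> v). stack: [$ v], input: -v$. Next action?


'v' on top is the handle for C -> v
Action: reduce (C -> v)


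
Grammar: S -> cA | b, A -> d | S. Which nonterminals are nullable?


A nonterminal is nullable iff some alternative derives ε (directly, or every symbol in it is nullable)
Nullable: {}


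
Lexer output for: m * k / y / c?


Scan left to right, longest-match per lexeme
Tokens: ID(m), OP(*), ID(k), OP(/), ID(y), OP(/), ID(c)


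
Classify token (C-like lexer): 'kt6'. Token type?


Pattern: letter/underscore followed by alphanumerics, not a keyword
Type: IDENTIFIER


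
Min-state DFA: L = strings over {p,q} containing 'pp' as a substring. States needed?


KMP-style automaton: 2 progress states + 1 absorbing accept = 3
Minimal DFA: 3 states


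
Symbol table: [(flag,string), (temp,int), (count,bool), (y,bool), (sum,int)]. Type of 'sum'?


Lookup 'sum' → type int


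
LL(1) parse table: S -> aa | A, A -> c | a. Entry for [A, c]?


For [A, c]: 'c' ∈ FIRST(c)
Entry: A -> c


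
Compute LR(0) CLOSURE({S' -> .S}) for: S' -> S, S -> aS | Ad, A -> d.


Start: S' -> .S
For each item with dot before a nonterminal B, add B -> .γ for every B-production
Closure: [S' -> .S, S -> .aS, S -> .Ad, A -> .d]


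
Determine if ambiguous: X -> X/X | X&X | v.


'v/v&v' has two parse trees (no precedence encoded between / and &)
Ambiguous


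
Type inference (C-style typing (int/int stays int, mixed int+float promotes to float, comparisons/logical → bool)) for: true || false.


Operand types: bool || bool
Rule: logical operators take bool operands and yield bool
Result type: bool


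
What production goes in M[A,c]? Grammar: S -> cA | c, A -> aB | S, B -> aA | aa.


For [A, c]: 'c' ∈ FIRST(S)
Entry: A -> S


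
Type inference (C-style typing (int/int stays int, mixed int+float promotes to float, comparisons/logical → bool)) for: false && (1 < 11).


Operand types: bool && bool
Rule: logical operators take bool operands and yield bool
Result type: bool


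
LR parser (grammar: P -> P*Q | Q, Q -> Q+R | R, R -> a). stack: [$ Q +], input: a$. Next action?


no handle; shift 'a'
Action: shift


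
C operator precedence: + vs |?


'+' is additive (level 9); '|' is bitwise OR (level 3)
Higher level binds tighter
'+' has higher precedence than '|'


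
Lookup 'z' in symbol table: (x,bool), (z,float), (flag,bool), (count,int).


Lookup 'z' → type float


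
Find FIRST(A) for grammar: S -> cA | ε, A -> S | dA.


Per alternative of A: FIRST(S) = {c, ε}; FIRST(dA) = {d}
FIRST(A) = {c, d, ε}


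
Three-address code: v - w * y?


Break into single-operator statements:
t1 = w * y
t2 = v - t1


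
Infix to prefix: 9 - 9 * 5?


'*' binds tighter: tree is (- 9 (* 9 5))
Prefix: - 9 * 9 5


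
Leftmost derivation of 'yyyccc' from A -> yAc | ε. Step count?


Derivation: A => yAc => yyAcc => yyyAccc => yyyccc
Steps: 4


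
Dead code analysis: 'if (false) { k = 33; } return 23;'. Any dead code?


condition is constant false, so the whole block is unreachable
Dead: 'if (false) { k = 33; }'


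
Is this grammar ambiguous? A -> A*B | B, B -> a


precedence layered via separate nonterminal B: deterministic
Unambiguous


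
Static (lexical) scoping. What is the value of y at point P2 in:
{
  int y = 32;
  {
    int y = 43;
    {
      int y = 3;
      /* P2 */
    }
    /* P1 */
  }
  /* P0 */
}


y declared in the same block as P2
y = 3


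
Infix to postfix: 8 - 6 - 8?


Left to right (same or higher precedence on left)
Postfix: 8 6 - 8 -


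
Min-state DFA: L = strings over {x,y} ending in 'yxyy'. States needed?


Track the longest suffix of input matching a prefix of 'yxyy': 5 classes (prefixes of length 0..4)
Minimal DFA: 5 states


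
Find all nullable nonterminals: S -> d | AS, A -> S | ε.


A nonterminal is nullable iff some alternative derives ε (directly, or every symbol in it is nullable)
Nullable: {A}


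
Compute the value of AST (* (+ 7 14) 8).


Evaluate inner: (+ 7 14) = 21
Evaluate root: (* 21 8) = 168
Result: 168


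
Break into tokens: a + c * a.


Scan left to right, longest-match per lexeme
Tokens: ID(a), OP(+), ID(c), OP(*), ID(a)


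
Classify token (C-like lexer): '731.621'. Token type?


Pattern: digits with a decimal point
Type: FLOAT_LITERAL


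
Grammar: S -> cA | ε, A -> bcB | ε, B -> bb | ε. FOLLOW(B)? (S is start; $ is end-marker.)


$ ∈ FOLLOW(S). For each A -> αBβ: add FIRST(β)\{ε} to FOLLOW(B); if β nullable, add FOLLOW(A).
FOLLOW(B) = {$}


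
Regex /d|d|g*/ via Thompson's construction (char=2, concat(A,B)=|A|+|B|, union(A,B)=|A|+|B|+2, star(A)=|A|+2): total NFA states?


Syntax tree has 3 char leaf(s), 2 union(s), 1 star(s)
chars contribute 3×2 = 6; each union adds +2; each star adds +2
Total: 6 + 4 + 2 = 12 states


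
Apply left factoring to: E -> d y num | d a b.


Common prefix: 'd'
Factored: E -> d E', E' -> y num | a b


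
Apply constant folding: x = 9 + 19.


9 + 19 = 28 at compile time
Optimized: x = 28


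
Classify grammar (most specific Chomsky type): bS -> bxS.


LHS has context (more than one symbol) and |LHS| ≤ |RHS|
Classification: Type 1 (Context-Sensitive)


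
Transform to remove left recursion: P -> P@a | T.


Left-recursive alternatives: P@a; non-recursive: T
Introduce P': P -> TP', P' -> @aP' | ε


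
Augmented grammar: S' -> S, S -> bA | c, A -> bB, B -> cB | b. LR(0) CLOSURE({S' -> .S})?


Start: S' -> .S
For each item with dot before a nonterminal B, add B -> .γ for every B-production
Closure: [S' -> .S, S -> .bA, S -> .c]


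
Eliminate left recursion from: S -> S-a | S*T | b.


Left-recursive alternatives: S-a, S*T; non-recursive: b
Introduce S': S -> bS', S' -> -aS' | *TS' | ε


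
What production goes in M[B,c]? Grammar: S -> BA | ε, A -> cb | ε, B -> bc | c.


For [B, c]: 'c' ∈ FIRST(c)
Entry: B -> c


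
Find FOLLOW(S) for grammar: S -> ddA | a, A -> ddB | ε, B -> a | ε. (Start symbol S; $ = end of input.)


$ ∈ FOLLOW(S). For each A -> αBβ: add FIRST(β)\{ε} to FOLLOW(B); if β nullable, add FOLLOW(A).
FOLLOW(S) = {$}


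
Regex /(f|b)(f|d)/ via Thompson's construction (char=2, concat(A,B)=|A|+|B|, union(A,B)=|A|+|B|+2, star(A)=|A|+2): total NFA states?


Syntax tree has 4 char leaf(s), 2 union(s), 0 star(s)
chars contribute 4×2 = 8; each union adds +2; each star adds +2
Total: 8 + 4 + 0 = 12 states


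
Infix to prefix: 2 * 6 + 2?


left-to-right (same/higher precedence on left): tree is (+ (* 2 6) 2)
Prefix: + * 2 6 2


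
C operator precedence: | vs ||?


'|' is bitwise OR (level 3); '||' is logical OR (level 1)
Higher level binds tighter
'|' has higher precedence than '||'


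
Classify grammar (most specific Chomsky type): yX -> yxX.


LHS has context (more than one symbol) and |LHS| ≤ |RHS|
Classification: Type 1 (Context-Sensitive)


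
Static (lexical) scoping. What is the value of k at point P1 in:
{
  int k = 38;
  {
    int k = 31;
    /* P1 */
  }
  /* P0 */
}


k declared in the same block as P1
k = 31


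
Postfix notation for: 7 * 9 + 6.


Left to right (same or higher precedence on left)
Postfix: 7 9 * 6 +


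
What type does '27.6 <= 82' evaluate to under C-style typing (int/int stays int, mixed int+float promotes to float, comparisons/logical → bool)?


Operand types: float <= int
Rule: comparison yields bool
Result type: bool


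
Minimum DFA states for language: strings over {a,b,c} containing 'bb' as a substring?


KMP-style automaton: 2 progress states + 1 absorbing accept = 3
Minimal DFA: 3 states


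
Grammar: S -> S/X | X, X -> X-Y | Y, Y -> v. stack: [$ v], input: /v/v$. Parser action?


'v' on top is the handle for Y -> v
Action: reduce (Y -> v)


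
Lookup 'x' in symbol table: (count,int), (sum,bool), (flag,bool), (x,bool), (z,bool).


Lookup 'x' → type bool


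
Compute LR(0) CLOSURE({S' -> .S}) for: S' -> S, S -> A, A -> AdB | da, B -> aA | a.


Start: S' -> .S
For each item with dot before a nonterminal B, add B -> .γ for every B-production
Closure: [S' -> .S, S -> .A, A -> .AdB, A -> .da]


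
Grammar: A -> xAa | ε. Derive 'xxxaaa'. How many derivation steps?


Derivation: A => xAa => xxAaa => xxxAaaa => xxxaaa
Steps: 4


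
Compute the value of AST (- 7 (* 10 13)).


Evaluate inner: (* 10 13) = 130
Evaluate root: (- 7 130) = -123
Result: -123


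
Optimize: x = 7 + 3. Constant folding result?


7 + 3 = 10 at compile time
Optimized: x = 10


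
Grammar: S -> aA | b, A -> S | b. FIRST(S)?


Per alternative of S: FIRST(aA) = {a}; FIRST(b) = {b}
FIRST(S) = {a, b}


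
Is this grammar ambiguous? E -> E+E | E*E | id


'id+id*id' has two parse trees (no precedence encoded between + and *)
Ambiguous


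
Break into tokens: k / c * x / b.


Scan left to right, longest-match per lexeme
Tokens: ID(k), OP(/), ID(c), OP(*), ID(x), OP(/), ID(b)


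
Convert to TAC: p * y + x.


Break into single-operator statements:
t1 = p * y
t2 = t1 + x


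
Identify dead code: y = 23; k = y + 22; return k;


y is read by k's definition; k is returned
No dead code


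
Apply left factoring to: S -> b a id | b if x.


Common prefix: 'b'
Factored: S -> b S', S' -> a id | if x


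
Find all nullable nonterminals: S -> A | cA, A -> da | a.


A nonterminal is nullable iff some alternative derives ε (directly, or every symbol in it is nullable)
Nullable: {}


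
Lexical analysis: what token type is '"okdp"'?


Pattern: double-quoted sequence
Type: STRING_LITERAL


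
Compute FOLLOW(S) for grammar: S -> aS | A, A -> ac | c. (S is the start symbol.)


$ ∈ FOLLOW(S). For each A -> αBβ: add FIRST(β)\{ε} to FOLLOW(B); if β nullable, add FOLLOW(A).
FOLLOW(S) = {$}


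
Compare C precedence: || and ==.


'==' is equality (level 6); '||' is logical OR (level 1)
Higher level binds tighter
'==' has higher precedence than '||'


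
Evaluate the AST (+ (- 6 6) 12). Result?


Evaluate inner: (- 6 6) = 0
Evaluate root: (+ 0 12) = 12
Result: 12


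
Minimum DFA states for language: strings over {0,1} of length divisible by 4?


Track length mod 4: states 0..3, accept at 0
Minimal DFA: 4 states


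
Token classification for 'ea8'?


Pattern: letter/underscore followed by alphanumerics, not a keyword
Type: IDENTIFIER


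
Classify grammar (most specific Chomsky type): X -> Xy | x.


Left-linear: every RHS is a terminal or one nonterminal followed by a terminal
Classification: Type 3 (Regular)


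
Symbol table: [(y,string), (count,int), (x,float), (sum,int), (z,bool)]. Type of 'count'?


Lookup 'count' → type int


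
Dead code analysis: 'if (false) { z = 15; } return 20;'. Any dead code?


condition is constant false, so the whole block is unreachable
Dead: 'if (false) { z = 15; }'


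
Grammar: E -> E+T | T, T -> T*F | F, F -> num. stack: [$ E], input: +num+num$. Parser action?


shift '+' to continue E -> E+T
Action: shift


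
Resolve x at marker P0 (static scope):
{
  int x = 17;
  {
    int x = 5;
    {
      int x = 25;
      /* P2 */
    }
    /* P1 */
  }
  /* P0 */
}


x declared in the same block as P0
x = 17


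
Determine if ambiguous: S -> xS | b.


right-linear, alternatives start with distinct terminals 'x' vs 'b': unique leftmost derivation
Unambiguous


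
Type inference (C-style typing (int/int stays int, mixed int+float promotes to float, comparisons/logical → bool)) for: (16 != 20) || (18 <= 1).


Operand types: bool || bool
Rule: logical operators take bool operands and yield bool
Result type: bool


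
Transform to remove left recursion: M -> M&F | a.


Left-recursive alternatives: M&F; non-recursive: a
Introduce M': M -> aM', M' -> &FM' | ε


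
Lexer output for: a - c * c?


Scan left to right, longest-match per lexeme
Tokens: ID(a), OP(-), ID(c), OP(*), ID(c)


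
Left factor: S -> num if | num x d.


Common prefix: 'num'
Factored: S -> num S', S' -> if | x d


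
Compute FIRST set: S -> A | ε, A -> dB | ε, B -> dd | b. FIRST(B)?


Per alternative of B: FIRST(dd) = {d}; FIRST(b) = {b}
FIRST(B) = {b, d}


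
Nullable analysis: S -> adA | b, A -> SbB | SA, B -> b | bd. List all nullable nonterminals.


A nonterminal is nullable iff some alternative derives ε (directly, or every symbol in it is nullable)
Nullable: {}


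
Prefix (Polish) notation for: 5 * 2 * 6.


left-to-right (same/higher precedence on left): tree is (* (* 5 2) 6)
Prefix: * * 5 2 6


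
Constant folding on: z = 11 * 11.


11 * 11 = 121 at compile time
Optimized: z = 121


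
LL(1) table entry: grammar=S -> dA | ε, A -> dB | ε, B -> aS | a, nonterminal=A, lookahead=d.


For [A, d]: 'd' ∈ FIRST(dB)
Entry: A -> dB


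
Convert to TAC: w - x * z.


Break into single-operator statements:
t1 = x * z
t2 = w - t1


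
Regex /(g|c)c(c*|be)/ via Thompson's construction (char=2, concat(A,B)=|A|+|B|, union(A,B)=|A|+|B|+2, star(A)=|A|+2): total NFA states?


Syntax tree has 6 char leaf(s), 2 union(s), 1 star(s)
chars contribute 6×2 = 12; each union adds +2; each star adds +2
Total: 12 + 4 + 2 = 18 states


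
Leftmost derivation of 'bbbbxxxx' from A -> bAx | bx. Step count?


Derivation: A => bAx => bbAxx => bbbAxxx => bbbbxxxx
Steps: 4


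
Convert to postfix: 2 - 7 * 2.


* has higher precedence, evaluate 7*2 first
Postfix: 2 7 2 * -


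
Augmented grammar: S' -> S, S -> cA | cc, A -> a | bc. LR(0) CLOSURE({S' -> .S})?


Start: S' -> .S
For each item with dot before a nonterminal B, add B -> .γ for every B-production
Closure: [S' -> .S, S -> .cA, S -> .cc]


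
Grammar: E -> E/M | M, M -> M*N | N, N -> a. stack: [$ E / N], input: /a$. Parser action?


'N' (not preceded by M*) is the handle for M -> N
Action: reduce (M -> N)


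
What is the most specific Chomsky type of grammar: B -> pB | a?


Right-linear: every RHS is a terminal or a terminal followed by one nonterminal
Classification: Type 3 (Regular)


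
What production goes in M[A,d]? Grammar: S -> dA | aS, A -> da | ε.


For [A, d]: 'd' ∈ FIRST(da)
Entry: A -> da


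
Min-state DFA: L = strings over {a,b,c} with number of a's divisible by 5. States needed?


Track (count of a) mod 5: states 0..4, accept at 0
Minimal DFA: 5 states


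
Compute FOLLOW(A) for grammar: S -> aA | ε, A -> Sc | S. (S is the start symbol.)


$ ∈ FOLLOW(S). For each A -> αBβ: add FIRST(β)\{ε} to FOLLOW(B); if β nullable, add FOLLOW(A).
FOLLOW(A) = {$, c}


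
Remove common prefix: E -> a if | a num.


Common prefix: 'a'
Factored: E -> a E', E' -> if | num


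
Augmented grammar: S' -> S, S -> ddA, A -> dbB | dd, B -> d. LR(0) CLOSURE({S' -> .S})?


Start: S' -> .S
For each item with dot before a nonterminal B, add B -> .γ for every B-production
Closure: [S' -> .S, S -> .ddA]


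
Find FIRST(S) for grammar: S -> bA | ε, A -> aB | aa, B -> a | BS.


Per alternative of S: FIRST(bA) = {b}; FIRST(ε) = {ε}
FIRST(S) = {b, ε}


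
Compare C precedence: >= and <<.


'<<' is shift (level 8); '>=' is relational (level 7)
Higher level binds tighter
'<<' has higher precedence than '>='


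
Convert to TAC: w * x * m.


Break into single-operator statements:
t1 = w * x
t2 = t1 * m


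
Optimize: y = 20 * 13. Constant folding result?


20 * 13 = 260 at compile time
Optimized: y = 260


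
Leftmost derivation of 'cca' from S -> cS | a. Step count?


Derivation: S => cS => ccS => cca
Steps: 3


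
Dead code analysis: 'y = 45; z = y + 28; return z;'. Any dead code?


y is read by z's definition; z is returned
No dead code


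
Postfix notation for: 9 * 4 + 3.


Left to right (same or higher precedence on left)
Postfix: 9 4 * 3 +


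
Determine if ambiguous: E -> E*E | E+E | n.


'n*n+n' has two parse trees (no precedence encoded between * and +)
Ambiguous


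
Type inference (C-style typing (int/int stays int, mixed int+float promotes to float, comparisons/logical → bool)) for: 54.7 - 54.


Operand types: float - int
Rule: mixed int/float promotes to float; int/int stays int
Result type: float


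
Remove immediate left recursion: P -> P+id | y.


Left-recursive alternatives: P+id; non-recursive: y
Introduce P': P -> yP', P' -> +idP' | ε


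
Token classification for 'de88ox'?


Pattern: letter/underscore followed by alphanumerics, not a keyword
Type: IDENTIFIER


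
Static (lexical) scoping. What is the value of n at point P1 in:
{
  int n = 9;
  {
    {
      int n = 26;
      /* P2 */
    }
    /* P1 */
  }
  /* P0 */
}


P1's block does not declare n; resolves to the enclosing declaration at depth 0
n = 9


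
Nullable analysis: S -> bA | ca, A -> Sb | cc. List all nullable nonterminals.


A nonterminal is nullable iff some alternative derives ε (directly, or every symbol in it is nullable)
Nullable: {}


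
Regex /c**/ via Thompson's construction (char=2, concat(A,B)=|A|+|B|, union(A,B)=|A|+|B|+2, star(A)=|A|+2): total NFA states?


Syntax tree has 1 char leaf(s), 0 union(s), 2 star(s)
chars contribute 1×2 = 2; each union adds +2; each star adds +2
Total: 2 + 0 + 4 = 6 states


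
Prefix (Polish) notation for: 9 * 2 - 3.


left-to-right (same/higher precedence on left): tree is (- (* 9 2) 3)
Prefix: - * 9 2 3


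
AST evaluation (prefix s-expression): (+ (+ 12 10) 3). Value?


Evaluate inner: (+ 12 10) = 22
Evaluate root: (+ 22 3) = 25
Result: 25


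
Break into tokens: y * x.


Scan left to right, longest-match per lexeme
Tokens: ID(y), OP(*), ID(x)


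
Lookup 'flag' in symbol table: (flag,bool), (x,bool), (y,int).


Lookup 'flag' → type bool


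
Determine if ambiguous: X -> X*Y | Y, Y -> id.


precedence layered via separate nonterminal Y: deterministic
Unambiguous


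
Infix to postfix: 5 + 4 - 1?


Left to right (same or higher precedence on left)
Postfix: 5 4 + 1 -


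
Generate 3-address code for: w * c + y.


Break into single-operator statements:
t1 = w * c
t2 = t1 + y


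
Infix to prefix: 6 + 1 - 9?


left-to-right (same/higher precedence on left): tree is (- (+ 6 1) 9)
Prefix: - + 6 1 9


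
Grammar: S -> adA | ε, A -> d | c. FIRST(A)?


Per alternative of A: FIRST(d) = {d}; FIRST(c) = {c}
FIRST(A) = {c, d}


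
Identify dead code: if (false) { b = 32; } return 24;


condition is constant false, so the whole block is unreachable
Dead: 'if (false) { b = 32; }'


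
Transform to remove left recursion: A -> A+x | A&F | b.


Left-recursive alternatives: A+x, A&F; non-recursive: b
Introduce A': A -> bA', A' -> +xA' | &FA' | ε


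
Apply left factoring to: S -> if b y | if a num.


Common prefix: 'if'
Factored: S -> if S', S' -> b y | a num


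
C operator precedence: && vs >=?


'>=' is relational (level 7); '&&' is logical AND (level 2)
Higher level binds tighter
'>=' has higher precedence than '&&'


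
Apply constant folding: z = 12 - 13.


12 - 13 = -1 at compile time
Optimized: z = -1


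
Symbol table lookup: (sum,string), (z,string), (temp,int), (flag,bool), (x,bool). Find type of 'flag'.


Lookup 'flag' → type bool


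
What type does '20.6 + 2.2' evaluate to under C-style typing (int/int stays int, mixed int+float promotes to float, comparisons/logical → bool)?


Operand types: float + float
Rule: mixed int/float promotes to float; int/int stays int
Result type: float


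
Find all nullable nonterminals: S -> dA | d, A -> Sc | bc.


A nonterminal is nullable iff some alternative derives ε (directly, or every symbol in it is nullable)
Nullable: {}


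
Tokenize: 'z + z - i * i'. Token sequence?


Scan left to right, longest-match per lexeme
Tokens: ID(z), OP(+), ID(z), OP(-), ID(i), OP(*), ID(i)


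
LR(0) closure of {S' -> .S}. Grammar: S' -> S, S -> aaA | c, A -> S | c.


Start: S' -> .S
For each item with dot before a nonterminal B, add B -> .γ for every B-production
Closure: [S' -> .S, S -> .aaA, S -> .c]


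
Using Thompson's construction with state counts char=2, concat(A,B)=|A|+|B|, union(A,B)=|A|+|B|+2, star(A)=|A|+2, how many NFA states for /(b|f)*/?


Syntax tree has 2 char leaf(s), 1 union(s), 1 star(s)
chars contribute 2×2 = 4; each union adds +2; each star adds +2
Total: 4 + 2 + 2 = 8 states
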